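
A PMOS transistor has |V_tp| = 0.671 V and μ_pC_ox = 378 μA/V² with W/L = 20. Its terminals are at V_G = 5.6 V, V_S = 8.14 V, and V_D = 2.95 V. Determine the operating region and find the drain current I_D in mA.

Saturation; I_D = 13.2 mA

V_SG = V_S − V_G = 8.14 − 5.6 = 2.54 V; V_SD = V_S − V_D = 8.14 − 2.95 = 5.19 V.
k_p = μ_pC_ox · (W/L) = 7.56 mA/V².
V_ov = V_SG − |V_tp| = 2.54 − 0.671 = 1.87 V.
Since V_SD = 5.19 V ≥ V_ov = 1.87 V, the device is in saturation.
I_D = ½ k_p V_ov² = 0.5 × 7.56 × 1.87² = 13.2 mA.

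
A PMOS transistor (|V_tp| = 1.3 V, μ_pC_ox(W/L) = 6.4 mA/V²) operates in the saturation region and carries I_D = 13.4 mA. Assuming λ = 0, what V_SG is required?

In saturation I_D = ½ k_p (V_SG − |V_tp|)², so V_SG − |V_tp| = √(2 I_D / k_p) = √(2 × 13.4 / 6.4) = 2.05 V.
V_SG = 1.3 + 2.05 = 3.35 V.

V_SG = 3.35 V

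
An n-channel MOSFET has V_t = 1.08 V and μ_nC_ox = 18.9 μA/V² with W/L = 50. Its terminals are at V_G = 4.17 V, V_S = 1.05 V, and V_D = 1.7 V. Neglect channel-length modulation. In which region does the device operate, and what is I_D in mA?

Triode; I_D = 1.05 mA

V_GS = V_G − V_S = 4.17 − 1.05 = 3.12 V; V_DS = V_D − V_S = 1.7 − 1.05 = 0.65 V.
k_n = μ_nC_ox · (W/L) = 0.945 mA/V².
V_ov = V_GS − V_t = 3.12 − 1.08 = 2.04 V.
Since V_DS = 0.65 V < V_ov = 2.04 V, the device is in the triode region.
I_D = k_n [V_ov · V_DS − ½ V_DS²] = 0.945 × [2.04 × 0.65 − 0.5 × 0.65²] = 1.05 mA.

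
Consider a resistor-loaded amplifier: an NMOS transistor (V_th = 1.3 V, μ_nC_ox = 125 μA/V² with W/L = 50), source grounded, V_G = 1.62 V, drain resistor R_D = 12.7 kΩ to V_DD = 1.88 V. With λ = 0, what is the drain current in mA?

I_D = 0.142 mA

V_GS = V_G = 1.62 V, so V_ov = 1.62 − 1.3 = 0.32 V.
k_n = μ_nC_ox · (W/L) = 6.25 mA/V².
Assume saturation: I_D = ½ k_n V_ov² = 0.5 × 6.25 × 0.32² = 0.32 mA, giving V_DS = V_DD − I_D R_D = 1.88 − 0.32 × 12.7 = -2.18 V.
But -2.18 V < V_ov = 0.32 V, so the device is actually in triode.
In triode I_D = k_n[V_ov V_DS − ½ V_DS²] and I_D = (V_DD − V_DS)/R_D. Equating: 39.7 V_DS² − 26.4 V_DS + 1.88 = 0, giving V_DS = 0.0811 V (the root below V_ov).
I_D = (1.88 − 0.0811) / 12.7 = 0.142 mA.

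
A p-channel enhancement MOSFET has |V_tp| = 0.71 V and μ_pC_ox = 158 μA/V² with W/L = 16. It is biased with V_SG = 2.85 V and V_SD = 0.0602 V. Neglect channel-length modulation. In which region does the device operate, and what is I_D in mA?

Triode; I_D = 0.321 mA

k_p = μ_pC_ox · (W/L) = 2.528 mA/V².
V_ov = V_SG − |V_tp| = 2.85 − 0.71 = 2.14 V.
Since V_SD = 0.0602 V < V_ov = 2.14 V, the device is in the triode region.
I_D = k_p [V_ov · V_SD − ½ V_SD²] = 2.528 × [2.14 × 0.0602 − 0.5 × 0.0602²] = 0.321 mA.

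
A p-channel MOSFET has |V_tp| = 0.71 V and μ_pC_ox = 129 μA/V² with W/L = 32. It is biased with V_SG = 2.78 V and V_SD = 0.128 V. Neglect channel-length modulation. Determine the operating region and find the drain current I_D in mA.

Triode; I_D = 1.06 mA

k_p = μ_pC_ox · (W/L) = 4.128 mA/V².
V_ov = V_SG − |V_tp| = 2.78 − 0.71 = 2.07 V.
Since V_SD = 0.128 V < V_ov = 2.07 V, the device is in the triode region.
I_D = k_p [V_ov · V_SD − ½ V_SD²] = 4.128 × [2.07 × 0.128 − 0.5 × 0.128²] = 1.06 mA.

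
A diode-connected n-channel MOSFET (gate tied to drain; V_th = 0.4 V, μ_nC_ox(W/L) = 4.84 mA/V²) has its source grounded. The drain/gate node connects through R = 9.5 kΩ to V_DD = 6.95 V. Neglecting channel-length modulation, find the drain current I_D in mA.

I_D = 0.636 mA

With gate tied to drain, V_GS = V_DS ≥ V_GS − V_th, so the device is in saturation.
KCL at the drain: ½ k_n (V_GS − V_th)² = (V_DD − V_GS)/R.
Let x = V_GS − 0.4. Then 23 x² + x − 6.55 = 0, giving x = 0.512 V (positive root), so V_GS = 0.912 V.
I_D = (V_DD − V_GS)/R = (6.95 − 0.912) / 9.5 = 0.636 mA.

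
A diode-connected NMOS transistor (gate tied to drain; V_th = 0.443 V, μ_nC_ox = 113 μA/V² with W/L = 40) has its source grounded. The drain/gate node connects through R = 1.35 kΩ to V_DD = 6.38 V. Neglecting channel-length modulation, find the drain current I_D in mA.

With gate tied to drain, V_GS = V_DS ≥ V_GS − V_th, so the device is in saturation.
k_n = μ_nC_ox · (W/L) = 4.52 mA/V².
KCL at the drain: ½ k_n (V_GS − V_th)² = (V_DD − V_GS)/R.
Let x = V_GS − 0.443. Then 3.05 x² + x − 5.937 = 0, giving x = 1.24 V (positive root), so V_GS = 1.68 V.
I_D = (V_DD − V_GS)/R = (6.38 − 1.68) / 1.35 = 3.48 mA.

I_D = 3.48 mA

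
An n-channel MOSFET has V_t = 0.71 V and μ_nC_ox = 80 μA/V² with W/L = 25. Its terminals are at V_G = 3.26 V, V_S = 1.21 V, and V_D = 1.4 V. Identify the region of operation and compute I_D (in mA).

V_GS = V_G − V_S = 3.26 − 1.21 = 2.05 V; V_DS = V_D − V_S = 1.4 − 1.21 = 0.19 V.
k_n = μ_nC_ox · (W/L) = 2 mA/V².
V_ov = V_GS − V_t = 2.05 − 0.71 = 1.34 V.
Since V_DS = 0.19 V < V_ov = 1.34 V, the device is in the triode region.
I_D = k_n [V_ov · V_DS − ½ V_DS²] = 2 × [1.34 × 0.19 − 0.5 × 0.19²] = 0.473 mA.

Triode; I_D = 0.473 mA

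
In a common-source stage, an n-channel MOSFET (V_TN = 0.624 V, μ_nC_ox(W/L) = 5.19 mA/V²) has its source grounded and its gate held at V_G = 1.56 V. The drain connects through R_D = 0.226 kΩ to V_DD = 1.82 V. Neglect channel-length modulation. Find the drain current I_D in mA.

V_GS = V_G = 1.56 V, so V_ov = 1.56 − 0.624 = 0.936 V.
Assume saturation: I_D = ½ k_n V_ov² = 0.5 × 5.19 × 0.936² = 2.27 mA, giving V_DS = V_DD − I_D R_D = 1.82 − 2.27 × 0.226 = 1.31 V.
V_DS = 1.31 V ≥ V_ov = 0.936 V, confirming saturation.

I_D = 2.27 mA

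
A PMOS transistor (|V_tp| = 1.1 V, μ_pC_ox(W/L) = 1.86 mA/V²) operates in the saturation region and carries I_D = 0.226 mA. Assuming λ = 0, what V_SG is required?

V_SG = 1.59 V

In saturation I_D = ½ k_p (V_SG − |V_tp|)², so V_SG − |V_tp| = √(2 I_D / k_p) = √(2 × 0.226 / 1.86) = 0.493 V.
V_SG = 1.1 + 0.493 = 1.59 V.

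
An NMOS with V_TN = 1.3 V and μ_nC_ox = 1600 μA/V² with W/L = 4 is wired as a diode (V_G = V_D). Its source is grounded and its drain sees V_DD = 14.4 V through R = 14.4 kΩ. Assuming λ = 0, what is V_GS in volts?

V_GS = 1.82 V

With gate tied to drain, V_GS = V_DS ≥ V_GS − V_TN, so the device is in saturation.
k_n = μ_nC_ox · (W/L) = 6.4 mA/V².
KCL at the drain: ½ k_n (V_GS − V_TN)² = (V_DD − V_GS)/R.
Let x = V_GS − 1.3. Then 46.1 x² + x − 13.1 = 0, giving x = 0.522 V (positive root), so V_GS = 1.82 V.
I_D = (V_DD − V_GS)/R = (14.4 − 1.82) / 14.4 = 0.873 mA.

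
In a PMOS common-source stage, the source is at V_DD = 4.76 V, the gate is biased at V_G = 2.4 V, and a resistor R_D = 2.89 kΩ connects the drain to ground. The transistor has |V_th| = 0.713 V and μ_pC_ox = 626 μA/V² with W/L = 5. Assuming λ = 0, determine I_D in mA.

I_D = 1.53 mA

V_SG = V_DD − V_G = 4.76 − 2.4 = 2.36 V, so V_ov = 2.36 − 0.713 = 1.65 V.
k_p = μ_pC_ox · (W/L) = 3.13 mA/V².
Assume saturation: I_D = ½ k_p V_ov² = 0.5 × 3.13 × 1.65² = 4.25 mA, giving V_SD = V_DD − I_D R_D = 4.76 − 4.25 × 2.89 = -7.51 V.
But -7.51 V < V_ov = 1.65 V, so the device is actually in triode.
In triode I_D = k_p[V_ov V_SD − ½ V_SD²] and I_D = (V_DD − V_SD)/R_D. Equating: 4.52 V_SD² − 15.9 V_SD + 4.76 = 0, giving V_SD = 0.33 V (the root below V_ov).
I_D = (4.76 − 0.33) / 2.89 = 1.53 mA.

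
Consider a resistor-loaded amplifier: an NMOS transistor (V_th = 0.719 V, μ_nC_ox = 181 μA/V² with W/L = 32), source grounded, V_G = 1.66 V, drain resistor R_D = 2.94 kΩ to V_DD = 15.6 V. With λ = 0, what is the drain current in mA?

V_GS = V_G = 1.66 V, so V_ov = 1.66 − 0.719 = 0.941 V.
k_n = μ_nC_ox · (W/L) = 5.792 mA/V².
Assume saturation: I_D = ½ k_n V_ov² = 0.5 × 5.792 × 0.941² = 2.56 mA, giving V_DS = V_DD − I_D R_D = 15.6 − 2.56 × 2.94 = 8.06 V.
V_DS = 8.06 V ≥ V_ov = 0.941 V, confirming saturation.

I_D = 2.56 mA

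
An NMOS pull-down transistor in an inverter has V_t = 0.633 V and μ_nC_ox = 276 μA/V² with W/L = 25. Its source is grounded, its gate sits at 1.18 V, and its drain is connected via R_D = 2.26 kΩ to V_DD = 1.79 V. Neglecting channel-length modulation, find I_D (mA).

V_GS = V_G = 1.18 V, so V_ov = 1.18 − 0.633 = 0.547 V.
k_n = μ_nC_ox · (W/L) = 6.9 mA/V².
Assume saturation: I_D = ½ k_n V_ov² = 0.5 × 6.9 × 0.547² = 1.03 mA, giving V_DS = V_DD − I_D R_D = 1.79 − 1.03 × 2.26 = -0.543 V.
But -0.543 V < V_ov = 0.547 V, so the device is actually in triode.
In triode I_D = k_n[V_ov V_DS − ½ V_DS²] and I_D = (V_DD − V_DS)/R_D. Equating: 7.8 V_DS² − 9.53 V_DS + 1.79 = 0, giving V_DS = 0.232 V (the root below V_ov).
I_D = (1.79 − 0.232) / 2.26 = 0.689 mA.

I_D = 0.689 mA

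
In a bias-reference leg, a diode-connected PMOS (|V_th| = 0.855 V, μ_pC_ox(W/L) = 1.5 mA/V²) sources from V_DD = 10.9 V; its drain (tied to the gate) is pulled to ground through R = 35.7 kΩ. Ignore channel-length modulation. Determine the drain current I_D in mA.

I_D = 0.265 mA

With gate tied to drain, V_SG = V_SD ≥ V_SG − |V_th|, so the device is in saturation.
KCL at the drain: ½ k_p (V_SG − |V_th|)² = (V_DD − V_SG)/R.
Let x = V_SG − 0.855. Then 26.8 x² + x − 10.04 = 0, giving x = 0.594 V (positive root), so V_SG = 1.45 V.
I_D = (V_DD − V_SG)/R = (10.9 − 1.45) / 35.7 = 0.265 mA.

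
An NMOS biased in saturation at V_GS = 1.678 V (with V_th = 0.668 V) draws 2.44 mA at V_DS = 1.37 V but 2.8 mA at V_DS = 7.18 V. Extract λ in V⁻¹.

λ = 0.0263 V⁻¹

With V_GS fixed, I_D ∝ (1 + λ V_DS) in saturation, so I_D2/I_D1 = (1 + λ V_DS2)/(1 + λ V_DS1).
2.8/2.44 = 1.148 = (1 + 7.18 λ)/(1 + 1.37 λ).
Solving: λ (I_D1 V_DS2 − I_D2 V_DS1) = I_D2 − I_D1, so λ = (2.8 − 2.44) / (2.44 × 7.18 − 2.8 × 1.37) = 0.36 / 13.7 = 0.0263 V⁻¹.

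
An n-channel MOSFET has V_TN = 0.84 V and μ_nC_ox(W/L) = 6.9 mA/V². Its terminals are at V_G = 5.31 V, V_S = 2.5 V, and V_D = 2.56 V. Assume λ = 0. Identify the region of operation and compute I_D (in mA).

V_GS = V_G − V_S = 5.31 − 2.5 = 2.81 V; V_DS = V_D − V_S = 2.56 − 2.5 = 0.06 V.
V_ov = V_GS − V_TN = 2.81 − 0.84 = 1.97 V.
Since V_DS = 0.06 V < V_ov = 1.97 V, the device is in the triode region.
I_D = k_n [V_ov · V_DS − ½ V_DS²] = 6.9 × [1.97 × 0.06 − 0.5 × 0.06²] = 0.803 mA.

Triode; I_D = 0.803 mA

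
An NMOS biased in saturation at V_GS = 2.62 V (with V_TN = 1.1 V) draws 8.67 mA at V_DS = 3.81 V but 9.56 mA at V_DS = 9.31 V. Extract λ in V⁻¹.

λ = 0.0201 V⁻¹

With V_GS fixed, I_D ∝ (1 + λ V_DS) in saturation, so I_D2/I_D1 = (1 + λ V_DS2)/(1 + λ V_DS1).
9.56/8.67 = 1.103 = (1 + 9.31 λ)/(1 + 3.81 λ).
Solving: λ (I_D1 V_DS2 − I_D2 V_DS1) = I_D2 − I_D1, so λ = (9.56 − 8.67) / (8.67 × 9.31 − 9.56 × 3.81) = 0.89 / 44.3 = 0.0201 V⁻¹.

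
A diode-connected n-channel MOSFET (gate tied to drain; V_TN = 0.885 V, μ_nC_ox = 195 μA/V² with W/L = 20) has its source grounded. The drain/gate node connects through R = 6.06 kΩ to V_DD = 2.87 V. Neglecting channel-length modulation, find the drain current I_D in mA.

With gate tied to drain, V_GS = V_DS ≥ V_GS − V_TN, so the device is in saturation.
k_n = μ_nC_ox · (W/L) = 3.9 mA/V².
KCL at the drain: ½ k_n (V_GS − V_TN)² = (V_DD − V_GS)/R.
Let x = V_GS − 0.885. Then 11.8 x² + x − 1.985 = 0, giving x = 0.37 V (positive root), so V_GS = 1.25 V.
I_D = (V_DD − V_GS)/R = (2.87 − 1.25) / 6.06 = 0.267 mA.

I_D = 0.267 mA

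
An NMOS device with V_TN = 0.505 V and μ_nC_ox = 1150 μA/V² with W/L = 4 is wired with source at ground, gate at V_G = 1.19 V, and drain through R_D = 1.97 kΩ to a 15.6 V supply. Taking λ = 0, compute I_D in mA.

I_D = 1.08 mA

V_GS = V_G = 1.19 V, so V_ov = 1.19 − 0.505 = 0.685 V.
k_n = μ_nC_ox · (W/L) = 4.6 mA/V².
Assume saturation: I_D = ½ k_n V_ov² = 0.5 × 4.6 × 0.685² = 1.08 mA, giving V_DS = V_DD − I_D R_D = 15.6 − 1.08 × 1.97 = 13.5 V.
V_DS = 13.5 V ≥ V_ov = 0.685 V, confirming saturation.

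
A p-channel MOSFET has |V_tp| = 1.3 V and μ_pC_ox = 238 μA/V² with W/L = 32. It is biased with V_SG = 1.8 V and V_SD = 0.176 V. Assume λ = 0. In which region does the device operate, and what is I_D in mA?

Triode; I_D = 0.552 mA

k_p = μ_pC_ox · (W/L) = 7.616 mA/V².
V_ov = V_SG − |V_tp| = 1.8 − 1.3 = 0.5 V.
Since V_SD = 0.176 V < V_ov = 0.5 V, the device is in the triode region.
I_D = k_p [V_ov · V_SD − ½ V_SD²] = 7.616 × [0.5 × 0.176 − 0.5 × 0.176²] = 0.552 mA.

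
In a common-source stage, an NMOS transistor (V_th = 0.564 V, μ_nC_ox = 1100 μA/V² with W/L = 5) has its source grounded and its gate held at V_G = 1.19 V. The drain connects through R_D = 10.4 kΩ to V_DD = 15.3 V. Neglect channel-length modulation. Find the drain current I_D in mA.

V_GS = V_G = 1.19 V, so V_ov = 1.19 − 0.564 = 0.626 V.
k_n = μ_nC_ox · (W/L) = 5.5 mA/V².
Assume saturation: I_D = ½ k_n V_ov² = 0.5 × 5.5 × 0.626² = 1.08 mA, giving V_DS = V_DD − I_D R_D = 15.3 − 1.08 × 10.4 = 4.09 V.
V_DS = 4.09 V ≥ V_ov = 0.626 V, confirming saturation.

I_D = 1.08 mA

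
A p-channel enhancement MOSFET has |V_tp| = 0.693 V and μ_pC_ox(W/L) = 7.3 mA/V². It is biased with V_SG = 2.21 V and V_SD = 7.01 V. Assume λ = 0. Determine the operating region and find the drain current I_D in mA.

Saturation; I_D = 8.40 mA

V_ov = V_SG − |V_tp| = 2.21 − 0.693 = 1.52 V.
Since V_SD = 7.01 V ≥ V_ov = 1.52 V, the device is in saturation.
I_D = ½ k_p V_ov² = 0.5 × 7.3 × 1.52² = 8.4 mA.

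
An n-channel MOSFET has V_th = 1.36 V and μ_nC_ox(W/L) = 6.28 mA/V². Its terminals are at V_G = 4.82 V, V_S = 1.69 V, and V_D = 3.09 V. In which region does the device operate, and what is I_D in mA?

Triode; I_D = 9.41 mA

V_GS = V_G − V_S = 4.82 − 1.69 = 3.13 V; V_DS = V_D − V_S = 3.09 − 1.69 = 1.4 V.
V_ov = V_GS − V_th = 3.13 − 1.36 = 1.77 V.
Since V_DS = 1.4 V < V_ov = 1.77 V, the device is in the triode region.
I_D = k_n [V_ov · V_DS − ½ V_DS²] = 6.28 × [1.77 × 1.4 − 0.5 × 1.4²] = 9.41 mA.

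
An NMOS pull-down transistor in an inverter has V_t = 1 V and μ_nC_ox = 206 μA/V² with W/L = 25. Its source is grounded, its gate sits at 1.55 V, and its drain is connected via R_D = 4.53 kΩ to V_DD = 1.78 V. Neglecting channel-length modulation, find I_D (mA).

I_D = 0.361 mA

V_GS = V_G = 1.55 V, so V_ov = 1.55 − 1 = 0.55 V.
k_n = μ_nC_ox · (W/L) = 5.15 mA/V².
Assume saturation: I_D = ½ k_n V_ov² = 0.5 × 5.15 × 0.55² = 0.779 mA, giving V_DS = V_DD − I_D R_D = 1.78 − 0.779 × 4.53 = -1.75 V.
But -1.75 V < V_ov = 0.55 V, so the device is actually in triode.
In triode I_D = k_n[V_ov V_DS − ½ V_DS²] and I_D = (V_DD − V_DS)/R_D. Equating: 11.7 V_DS² − 13.83 V_DS + 1.78 = 0, giving V_DS = 0.147 V (the root below V_ov).
I_D = (1.78 − 0.147) / 4.53 = 0.361 mA.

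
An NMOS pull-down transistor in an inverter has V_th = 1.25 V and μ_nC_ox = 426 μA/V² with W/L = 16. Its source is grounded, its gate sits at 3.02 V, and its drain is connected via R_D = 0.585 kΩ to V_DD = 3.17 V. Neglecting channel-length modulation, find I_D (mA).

V_GS = V_G = 3.02 V, so V_ov = 3.02 − 1.25 = 1.77 V.
k_n = μ_nC_ox · (W/L) = 6.816 mA/V².
Assume saturation: I_D = ½ k_n V_ov² = 0.5 × 6.816 × 1.77² = 10.7 mA, giving V_DS = V_DD − I_D R_D = 3.17 − 10.7 × 0.585 = -3.08 V.
But -3.08 V < V_ov = 1.77 V, so the device is actually in triode.
In triode I_D = k_n[V_ov V_DS − ½ V_DS²] and I_D = (V_DD − V_DS)/R_D. Equating: 1.99 V_DS² − 8.058 V_DS + 3.17 = 0, giving V_DS = 0.442 V (the root below V_ov).
I_D = (3.17 − 0.442) / 0.585 = 4.66 mA.

I_D = 4.66 mA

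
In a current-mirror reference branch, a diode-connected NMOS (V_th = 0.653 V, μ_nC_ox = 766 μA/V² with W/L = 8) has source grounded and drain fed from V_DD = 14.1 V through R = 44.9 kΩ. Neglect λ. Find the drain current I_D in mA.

I_D = 0.293 mA

With gate tied to drain, V_GS = V_DS ≥ V_GS − V_th, so the device is in saturation.
k_n = μ_nC_ox · (W/L) = 6.128 mA/V².
KCL at the drain: ½ k_n (V_GS − V_th)² = (V_DD − V_GS)/R.
Let x = V_GS − 0.653. Then 138 x² + x − 13.45 = 0, giving x = 0.309 V (positive root), so V_GS = 0.962 V.
I_D = (V_DD − V_GS)/R = (14.1 − 0.962) / 44.9 = 0.293 mA.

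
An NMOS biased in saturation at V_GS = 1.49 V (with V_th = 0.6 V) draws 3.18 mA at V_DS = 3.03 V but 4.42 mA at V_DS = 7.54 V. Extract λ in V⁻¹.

With V_GS fixed, I_D ∝ (1 + λ V_DS) in saturation, so I_D2/I_D1 = (1 + λ V_DS2)/(1 + λ V_DS1).
4.42/3.18 = 1.39 = (1 + 7.54 λ)/(1 + 3.03 λ).
Solving: λ (I_D1 V_DS2 − I_D2 V_DS1) = I_D2 − I_D1, so λ = (4.42 − 3.18) / (3.18 × 7.54 − 4.42 × 3.03) = 1.24 / 10.6 = 0.117 V⁻¹.

λ = 0.117 V⁻¹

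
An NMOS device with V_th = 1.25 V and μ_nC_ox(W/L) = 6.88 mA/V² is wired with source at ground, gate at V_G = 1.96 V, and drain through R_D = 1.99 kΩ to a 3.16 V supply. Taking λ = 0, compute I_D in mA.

V_GS = V_G = 1.96 V, so V_ov = 1.96 − 1.25 = 0.71 V.
Assume saturation: I_D = ½ k_n V_ov² = 0.5 × 6.88 × 0.71² = 1.73 mA, giving V_DS = V_DD − I_D R_D = 3.16 − 1.73 × 1.99 = -0.291 V.
But -0.291 V < V_ov = 0.71 V, so the device is actually in triode.
In triode I_D = k_n[V_ov V_DS − ½ V_DS²] and I_D = (V_DD − V_DS)/R_D. Equating: 6.85 V_DS² − 10.72 V_DS + 3.16 = 0, giving V_DS = 0.394 V (the root below V_ov).
I_D = (3.16 − 0.394) / 1.99 = 1.39 mA.

I_D = 1.39 mA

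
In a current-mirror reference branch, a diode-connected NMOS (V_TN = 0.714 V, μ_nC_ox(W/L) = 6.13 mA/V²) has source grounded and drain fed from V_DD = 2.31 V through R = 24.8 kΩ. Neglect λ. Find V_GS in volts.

With gate tied to drain, V_GS = V_DS ≥ V_GS − V_TN, so the device is in saturation.
KCL at the drain: ½ k_n (V_GS − V_TN)² = (V_DD − V_GS)/R.
Let x = V_GS − 0.714. Then 76 x² + x − 1.596 = 0, giving x = 0.138 V (positive root), so V_GS = 0.852 V.
I_D = (V_DD − V_GS)/R = (2.31 − 0.852) / 24.8 = 0.0588 mA.

V_GS = 0.852 V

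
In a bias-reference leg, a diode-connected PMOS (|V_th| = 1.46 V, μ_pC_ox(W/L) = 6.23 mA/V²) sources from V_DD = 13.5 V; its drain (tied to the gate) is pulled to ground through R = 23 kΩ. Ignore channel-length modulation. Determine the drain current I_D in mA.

I_D = 0.506 mA

With gate tied to drain, V_SG = V_SD ≥ V_SG − |V_th|, so the device is in saturation.
KCL at the drain: ½ k_p (V_SG − |V_th|)² = (V_DD − V_SG)/R.
Let x = V_SG − 1.46. Then 71.6 x² + x − 12.04 = 0, giving x = 0.403 V (positive root), so V_SG = 1.86 V.
I_D = (V_DD − V_SG)/R = (13.5 − 1.86) / 23 = 0.506 mA.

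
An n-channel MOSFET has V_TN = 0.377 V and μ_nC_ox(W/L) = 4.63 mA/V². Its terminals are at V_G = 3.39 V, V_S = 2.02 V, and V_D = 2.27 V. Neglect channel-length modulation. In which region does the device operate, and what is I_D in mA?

Triode; I_D = 1.00 mA

V_GS = V_G − V_S = 3.39 − 2.02 = 1.37 V; V_DS = V_D − V_S = 2.27 − 2.02 = 0.25 V.
V_ov = V_GS − V_TN = 1.37 − 0.377 = 0.993 V.
Since V_DS = 0.25 V < V_ov = 0.993 V, the device is in the triode region.
I_D = k_n [V_ov · V_DS − ½ V_DS²] = 4.63 × [0.993 × 0.25 − 0.5 × 0.25²] = 1 mA.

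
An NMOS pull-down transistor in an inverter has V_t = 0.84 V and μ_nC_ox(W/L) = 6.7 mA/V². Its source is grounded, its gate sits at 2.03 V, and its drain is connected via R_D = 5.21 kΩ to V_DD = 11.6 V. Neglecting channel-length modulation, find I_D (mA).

I_D = 2.17 mA

V_GS = V_G = 2.03 V, so V_ov = 2.03 − 0.84 = 1.19 V.
Assume saturation: I_D = ½ k_n V_ov² = 0.5 × 6.7 × 1.19² = 4.74 mA, giving V_DS = V_DD − I_D R_D = 11.6 − 4.74 × 5.21 = -13.1 V.
But -13.1 V < V_ov = 1.19 V, so the device is actually in triode.
In triode I_D = k_n[V_ov V_DS − ½ V_DS²] and I_D = (V_DD − V_DS)/R_D. Equating: 17.5 V_DS² − 42.54 V_DS + 11.6 = 0, giving V_DS = 0.313 V (the root below V_ov).
I_D = (11.6 − 0.313) / 5.21 = 2.17 mA.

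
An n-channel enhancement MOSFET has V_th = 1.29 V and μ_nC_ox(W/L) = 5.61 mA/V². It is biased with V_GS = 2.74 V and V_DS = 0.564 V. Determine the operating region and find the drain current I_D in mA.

V_ov = V_GS − V_th = 2.74 − 1.29 = 1.45 V.
Since V_DS = 0.564 V < V_ov = 1.45 V, the device is in the triode region.
I_D = k_n [V_ov · V_DS − ½ V_DS²] = 5.61 × [1.45 × 0.564 − 0.5 × 0.564²] = 3.7 mA.

Triode; I_D = 3.70 mA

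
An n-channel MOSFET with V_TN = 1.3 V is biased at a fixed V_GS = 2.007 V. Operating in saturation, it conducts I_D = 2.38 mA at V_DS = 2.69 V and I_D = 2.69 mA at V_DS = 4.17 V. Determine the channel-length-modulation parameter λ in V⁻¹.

With V_GS fixed, I_D ∝ (1 + λ V_DS) in saturation, so I_D2/I_D1 = (1 + λ V_DS2)/(1 + λ V_DS1).
2.69/2.38 = 1.13 = (1 + 4.17 λ)/(1 + 2.69 λ).
Solving: λ (I_D1 V_DS2 − I_D2 V_DS1) = I_D2 − I_D1, so λ = (2.69 − 2.38) / (2.38 × 4.17 − 2.69 × 2.69) = 0.31 / 2.69 = 0.115 V⁻¹.

λ = 0.115 V⁻¹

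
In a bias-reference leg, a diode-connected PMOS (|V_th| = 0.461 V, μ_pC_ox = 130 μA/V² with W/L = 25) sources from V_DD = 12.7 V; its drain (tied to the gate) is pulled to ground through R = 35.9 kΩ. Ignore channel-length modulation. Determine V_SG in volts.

V_SG = 0.911 V

With gate tied to drain, V_SG = V_SD ≥ V_SG − |V_th|, so the device is in saturation.
k_p = μ_pC_ox · (W/L) = 3.25 mA/V².
KCL at the drain: ½ k_p (V_SG − |V_th|)² = (V_DD − V_SG)/R.
Let x = V_SG − 0.461. Then 58.3 x² + x − 12.24 = 0, giving x = 0.45 V (positive root), so V_SG = 0.911 V.
I_D = (V_DD − V_SG)/R = (12.7 − 0.911) / 35.9 = 0.328 mA.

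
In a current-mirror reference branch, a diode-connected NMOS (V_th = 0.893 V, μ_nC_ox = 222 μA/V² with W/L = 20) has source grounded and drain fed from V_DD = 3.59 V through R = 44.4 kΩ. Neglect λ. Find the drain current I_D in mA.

With gate tied to drain, V_GS = V_DS ≥ V_GS − V_th, so the device is in saturation.
k_n = μ_nC_ox · (W/L) = 4.44 mA/V².
KCL at the drain: ½ k_n (V_GS − V_th)² = (V_DD − V_GS)/R.
Let x = V_GS − 0.893. Then 98.6 x² + x − 2.697 = 0, giving x = 0.16 V (positive root), so V_GS = 1.05 V.
I_D = (V_DD − V_GS)/R = (3.59 − 1.05) / 44.4 = 0.0571 mA.

I_D = 0.0571 mA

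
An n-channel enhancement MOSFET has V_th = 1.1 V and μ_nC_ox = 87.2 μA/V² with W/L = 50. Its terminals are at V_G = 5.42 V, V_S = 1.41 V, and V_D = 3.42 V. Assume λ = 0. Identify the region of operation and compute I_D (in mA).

Triode; I_D = 16.7 mA

V_GS = V_G − V_S = 5.42 − 1.41 = 4.01 V; V_DS = V_D − V_S = 3.42 − 1.41 = 2.01 V.
k_n = μ_nC_ox · (W/L) = 4.36 mA/V².
V_ov = V_GS − V_th = 4.01 − 1.1 = 2.91 V.
Since V_DS = 2.01 V < V_ov = 2.91 V, the device is in the triode region.
I_D = k_n [V_ov · V_DS − ½ V_DS²] = 4.36 × [2.91 × 2.01 − 0.5 × 2.01²] = 16.7 mA.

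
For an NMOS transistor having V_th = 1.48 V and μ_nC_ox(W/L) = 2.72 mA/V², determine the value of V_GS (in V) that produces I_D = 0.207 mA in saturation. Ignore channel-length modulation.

V_GS = 1.87 V

In saturation I_D = ½ k_n (V_GS − V_th)², so V_GS − V_th = √(2 I_D / k_n) = √(2 × 0.207 / 2.72) = 0.39 V.
V_GS = 1.48 + 0.39 = 1.87 V.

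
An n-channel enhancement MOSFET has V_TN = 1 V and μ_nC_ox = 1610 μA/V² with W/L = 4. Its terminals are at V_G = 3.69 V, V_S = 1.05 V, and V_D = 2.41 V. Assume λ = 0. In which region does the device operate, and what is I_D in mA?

Triode; I_D = 8.41 mA

V_GS = V_G − V_S = 3.69 − 1.05 = 2.64 V; V_DS = V_D − V_S = 2.41 − 1.05 = 1.36 V.
k_n = μ_nC_ox · (W/L) = 6.44 mA/V².
V_ov = V_GS − V_TN = 2.64 − 1 = 1.64 V.
Since V_DS = 1.36 V < V_ov = 1.64 V, the device is in the triode region.
I_D = k_n [V_ov · V_DS − ½ V_DS²] = 6.44 × [1.64 × 1.36 − 0.5 × 1.36²] = 8.41 mA.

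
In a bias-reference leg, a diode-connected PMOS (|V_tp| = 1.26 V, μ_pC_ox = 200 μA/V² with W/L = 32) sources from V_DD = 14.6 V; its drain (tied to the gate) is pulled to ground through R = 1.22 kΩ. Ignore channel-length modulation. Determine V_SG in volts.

V_SG = 2.98 V

With gate tied to drain, V_SG = V_SD ≥ V_SG − |V_tp|, so the device is in saturation.
k_p = μ_pC_ox · (W/L) = 6.4 mA/V².
KCL at the drain: ½ k_p (V_SG − |V_tp|)² = (V_DD − V_SG)/R.
Let x = V_SG − 1.26. Then 3.9 x² + x − 13.34 = 0, giving x = 1.72 V (positive root), so V_SG = 2.98 V.
I_D = (V_DD − V_SG)/R = (14.6 − 2.98) / 1.22 = 9.52 mA.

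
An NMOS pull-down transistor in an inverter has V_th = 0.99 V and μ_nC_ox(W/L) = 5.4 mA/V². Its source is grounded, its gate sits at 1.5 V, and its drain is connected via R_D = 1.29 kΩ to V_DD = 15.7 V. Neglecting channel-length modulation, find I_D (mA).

I_D = 0.702 mA

V_GS = V_G = 1.5 V, so V_ov = 1.5 − 0.99 = 0.51 V.
Assume saturation: I_D = ½ k_n V_ov² = 0.5 × 5.4 × 0.51² = 0.702 mA, giving V_DS = V_DD − I_D R_D = 15.7 − 0.702 × 1.29 = 14.8 V.
V_DS = 14.8 V ≥ V_ov = 0.51 V, confirming saturation.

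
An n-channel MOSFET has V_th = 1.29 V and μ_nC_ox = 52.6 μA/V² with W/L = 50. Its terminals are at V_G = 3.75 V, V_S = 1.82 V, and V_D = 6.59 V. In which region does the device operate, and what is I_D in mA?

Saturation; I_D = 0.539 mA

V_GS = V_G − V_S = 3.75 − 1.82 = 1.93 V; V_DS = V_D − V_S = 6.59 − 1.82 = 4.77 V.
k_n = μ_nC_ox · (W/L) = 2.63 mA/V².
V_ov = V_GS − V_th = 1.93 − 1.29 = 0.64 V.
Since V_DS = 4.77 V ≥ V_ov = 0.64 V, the device is in saturation.
I_D = ½ k_n V_ov² = 0.5 × 2.63 × 0.64² = 0.539 mA.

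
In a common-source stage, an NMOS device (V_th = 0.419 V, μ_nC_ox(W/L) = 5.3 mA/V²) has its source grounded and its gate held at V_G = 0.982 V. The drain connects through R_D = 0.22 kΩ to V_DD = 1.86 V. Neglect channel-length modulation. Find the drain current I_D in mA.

V_GS = V_G = 0.982 V, so V_ov = 0.982 − 0.419 = 0.563 V.
Assume saturation: I_D = ½ k_n V_ov² = 0.5 × 5.3 × 0.563² = 0.84 mA, giving V_DS = V_DD − I_D R_D = 1.86 − 0.84 × 0.22 = 1.68 V.
V_DS = 1.68 V ≥ V_ov = 0.563 V, confirming saturation.

I_D = 0.840 mA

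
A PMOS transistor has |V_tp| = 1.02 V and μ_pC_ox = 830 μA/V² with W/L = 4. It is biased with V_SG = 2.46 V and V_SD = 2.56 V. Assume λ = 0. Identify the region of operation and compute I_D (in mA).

k_p = μ_pC_ox · (W/L) = 3.32 mA/V².
V_ov = V_SG − |V_tp| = 2.46 − 1.02 = 1.44 V.
Since V_SD = 2.56 V ≥ V_ov = 1.44 V, the device is in saturation.
I_D = ½ k_p V_ov² = 0.5 × 3.32 × 1.44² = 3.44 mA.

Saturation; I_D = 3.44 mA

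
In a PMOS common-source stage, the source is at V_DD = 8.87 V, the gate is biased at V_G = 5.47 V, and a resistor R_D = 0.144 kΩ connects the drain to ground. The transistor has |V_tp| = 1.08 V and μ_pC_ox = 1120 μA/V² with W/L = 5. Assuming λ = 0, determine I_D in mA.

I_D = 15.1 mA

V_SG = V_DD − V_G = 8.87 − 5.47 = 3.4 V, so V_ov = 3.4 − 1.08 = 2.32 V.
k_p = μ_pC_ox · (W/L) = 5.6 mA/V².
Assume saturation: I_D = ½ k_p V_ov² = 0.5 × 5.6 × 2.32² = 15.1 mA, giving V_SD = V_DD − I_D R_D = 8.87 − 15.1 × 0.144 = 6.7 V.
V_SD = 6.7 V ≥ V_ov = 2.32 V, confirming saturation.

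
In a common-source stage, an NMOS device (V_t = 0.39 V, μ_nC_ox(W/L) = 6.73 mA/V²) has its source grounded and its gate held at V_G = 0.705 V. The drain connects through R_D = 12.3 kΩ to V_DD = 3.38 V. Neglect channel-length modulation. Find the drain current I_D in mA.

V_GS = V_G = 0.705 V, so V_ov = 0.705 − 0.39 = 0.315 V.
Assume saturation: I_D = ½ k_n V_ov² = 0.5 × 6.73 × 0.315² = 0.334 mA, giving V_DS = V_DD − I_D R_D = 3.38 − 0.334 × 12.3 = -0.727 V.
But -0.727 V < V_ov = 0.315 V, so the device is actually in triode.
In triode I_D = k_n[V_ov V_DS − ½ V_DS²] and I_D = (V_DD − V_DS)/R_D. Equating: 41.4 V_DS² − 27.08 V_DS + 3.38 = 0, giving V_DS = 0.168 V (the root below V_ov).
I_D = (3.38 − 0.168) / 12.3 = 0.261 mA.

I_D = 0.261 mA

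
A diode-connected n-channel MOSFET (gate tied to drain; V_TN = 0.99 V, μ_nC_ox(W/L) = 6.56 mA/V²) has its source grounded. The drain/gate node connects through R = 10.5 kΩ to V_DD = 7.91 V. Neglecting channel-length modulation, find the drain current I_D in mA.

I_D = 0.618 mA

With gate tied to drain, V_GS = V_DS ≥ V_GS − V_TN, so the device is in saturation.
KCL at the drain: ½ k_n (V_GS − V_TN)² = (V_DD − V_GS)/R.
Let x = V_GS − 0.99. Then 34.4 x² + x − 6.92 = 0, giving x = 0.434 V (positive root), so V_GS = 1.42 V.
I_D = (V_DD − V_GS)/R = (7.91 − 1.42) / 10.5 = 0.618 mA.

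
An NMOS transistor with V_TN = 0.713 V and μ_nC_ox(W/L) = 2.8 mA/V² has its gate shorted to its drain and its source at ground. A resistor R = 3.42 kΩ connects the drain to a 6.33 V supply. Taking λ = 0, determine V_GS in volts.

With gate tied to drain, V_GS = V_DS ≥ V_GS − V_TN, so the device is in saturation.
KCL at the drain: ½ k_n (V_GS − V_TN)² = (V_DD − V_GS)/R.
Let x = V_GS − 0.713. Then 4.79 x² + x − 5.617 = 0, giving x = 0.984 V (positive root), so V_GS = 1.7 V.
I_D = (V_DD − V_GS)/R = (6.33 − 1.7) / 3.42 = 1.35 mA.

V_GS = 1.70 V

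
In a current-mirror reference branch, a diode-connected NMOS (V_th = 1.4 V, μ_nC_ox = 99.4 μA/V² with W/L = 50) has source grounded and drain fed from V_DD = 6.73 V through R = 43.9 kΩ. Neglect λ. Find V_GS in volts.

With gate tied to drain, V_GS = V_DS ≥ V_GS − V_th, so the device is in saturation.
k_n = μ_nC_ox · (W/L) = 4.97 mA/V².
KCL at the drain: ½ k_n (V_GS − V_th)² = (V_DD − V_GS)/R.
Let x = V_GS − 1.4. Then 109 x² + x − 5.33 = 0, giving x = 0.217 V (positive root), so V_GS = 1.62 V.
I_D = (V_DD − V_GS)/R = (6.73 − 1.62) / 43.9 = 0.116 mA.

V_GS = 1.62 V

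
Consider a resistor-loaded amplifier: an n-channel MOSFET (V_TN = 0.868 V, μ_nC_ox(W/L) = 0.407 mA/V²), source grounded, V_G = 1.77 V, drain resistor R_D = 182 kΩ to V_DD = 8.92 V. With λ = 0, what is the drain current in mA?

I_D = 0.0482 mA

V_GS = V_G = 1.77 V, so V_ov = 1.77 − 0.868 = 0.902 V.
Assume saturation: I_D = ½ k_n V_ov² = 0.5 × 0.407 × 0.902² = 0.166 mA, giving V_DS = V_DD − I_D R_D = 8.92 − 0.166 × 182 = -21.2 V.
But -21.2 V < V_ov = 0.902 V, so the device is actually in triode.
In triode I_D = k_n[V_ov V_DS − ½ V_DS²] and I_D = (V_DD − V_DS)/R_D. Equating: 37 V_DS² − 67.81 V_DS + 8.92 = 0, giving V_DS = 0.143 V (the root below V_ov).
I_D = (8.92 − 0.143) / 182 = 0.0482 mA.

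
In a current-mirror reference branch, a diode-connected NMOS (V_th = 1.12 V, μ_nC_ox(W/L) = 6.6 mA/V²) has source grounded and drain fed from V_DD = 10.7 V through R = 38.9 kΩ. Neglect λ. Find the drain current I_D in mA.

I_D = 0.239 mA

With gate tied to drain, V_GS = V_DS ≥ V_GS − V_th, so the device is in saturation.
KCL at the drain: ½ k_n (V_GS − V_th)² = (V_DD − V_GS)/R.
Let x = V_GS − 1.12. Then 128 x² + x − 9.58 = 0, giving x = 0.269 V (positive root), so V_GS = 1.39 V.
I_D = (V_DD − V_GS)/R = (10.7 − 1.39) / 38.9 = 0.239 mA.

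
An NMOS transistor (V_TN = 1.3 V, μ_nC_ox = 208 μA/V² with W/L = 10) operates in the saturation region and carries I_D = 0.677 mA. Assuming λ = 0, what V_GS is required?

k_n = μ_nC_ox · (W/L) = 2.08 mA/V².
In saturation I_D = ½ k_n (V_GS − V_TN)², so V_GS − V_TN = √(2 I_D / k_n) = √(2 × 0.677 / 2.08) = 0.807 V.
V_GS = 1.3 + 0.807 = 2.11 V.

V_GS = 2.11 V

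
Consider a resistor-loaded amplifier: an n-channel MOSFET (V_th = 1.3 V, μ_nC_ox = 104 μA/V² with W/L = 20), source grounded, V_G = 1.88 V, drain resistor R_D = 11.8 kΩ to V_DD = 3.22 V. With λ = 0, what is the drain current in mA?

I_D = 0.250 mA

V_GS = V_G = 1.88 V, so V_ov = 1.88 − 1.3 = 0.58 V.
k_n = μ_nC_ox · (W/L) = 2.08 mA/V².
Assume saturation: I_D = ½ k_n V_ov² = 0.5 × 2.08 × 0.58² = 0.35 mA, giving V_DS = V_DD − I_D R_D = 3.22 − 0.35 × 11.8 = -0.908 V.
But -0.908 V < V_ov = 0.58 V, so the device is actually in triode.
In triode I_D = k_n[V_ov V_DS − ½ V_DS²] and I_D = (V_DD − V_DS)/R_D. Equating: 12.3 V_DS² − 15.24 V_DS + 3.22 = 0, giving V_DS = 0.27 V (the root below V_ov).
I_D = (3.22 − 0.27) / 11.8 = 0.25 mA.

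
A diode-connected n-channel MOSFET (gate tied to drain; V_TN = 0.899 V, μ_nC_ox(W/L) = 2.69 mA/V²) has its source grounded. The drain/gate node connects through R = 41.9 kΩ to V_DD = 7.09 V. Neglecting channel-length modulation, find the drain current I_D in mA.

I_D = 0.140 mA

With gate tied to drain, V_GS = V_DS ≥ V_GS − V_TN, so the device is in saturation.
KCL at the drain: ½ k_n (V_GS − V_TN)² = (V_DD − V_GS)/R.
Let x = V_GS − 0.899. Then 56.4 x² + x − 6.191 = 0, giving x = 0.323 V (positive root), so V_GS = 1.22 V.
I_D = (V_DD − V_GS)/R = (7.09 − 1.22) / 41.9 = 0.14 mA.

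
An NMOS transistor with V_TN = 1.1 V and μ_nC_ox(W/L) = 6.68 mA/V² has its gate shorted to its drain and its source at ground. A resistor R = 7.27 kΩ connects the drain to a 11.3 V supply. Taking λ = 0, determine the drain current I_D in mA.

With gate tied to drain, V_GS = V_DS ≥ V_GS − V_TN, so the device is in saturation.
KCL at the drain: ½ k_n (V_GS − V_TN)² = (V_DD − V_GS)/R.
Let x = V_GS − 1.1. Then 24.3 x² + x − 10.2 = 0, giving x = 0.628 V (positive root), so V_GS = 1.73 V.
I_D = (V_DD − V_GS)/R = (11.3 − 1.73) / 7.27 = 1.32 mA.

I_D = 1.32 mA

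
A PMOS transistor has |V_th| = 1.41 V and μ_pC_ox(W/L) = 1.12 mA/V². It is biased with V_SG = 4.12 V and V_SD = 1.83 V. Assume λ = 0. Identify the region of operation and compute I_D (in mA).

V_ov = V_SG − |V_th| = 4.12 − 1.41 = 2.71 V.
Since V_SD = 1.83 V < V_ov = 2.71 V, the device is in the triode region.
I_D = k_p [V_ov · V_SD − ½ V_SD²] = 1.12 × [2.71 × 1.83 − 0.5 × 1.83²] = 3.68 mA.

Triode; I_D = 3.68 mA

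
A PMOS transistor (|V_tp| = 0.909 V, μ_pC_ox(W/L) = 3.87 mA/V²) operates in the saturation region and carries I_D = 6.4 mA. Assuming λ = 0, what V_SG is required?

In saturation I_D = ½ k_p (V_SG − |V_tp|)², so V_SG − |V_tp| = √(2 I_D / k_p) = √(2 × 6.4 / 3.87) = 1.82 V.
V_SG = 0.909 + 1.82 = 2.73 V.

V_SG = 2.73 V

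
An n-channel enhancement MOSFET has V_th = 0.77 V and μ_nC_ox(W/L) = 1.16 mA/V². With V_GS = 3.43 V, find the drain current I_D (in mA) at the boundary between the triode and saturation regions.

I_D = 4.10 mA

At the boundary V_DS = V_ov = V_GS − V_th = 3.43 − 0.77 = 2.66 V.
I_D = ½ k_n V_ov² = 0.5 × 1.16 × 2.66² = 4.1 mA.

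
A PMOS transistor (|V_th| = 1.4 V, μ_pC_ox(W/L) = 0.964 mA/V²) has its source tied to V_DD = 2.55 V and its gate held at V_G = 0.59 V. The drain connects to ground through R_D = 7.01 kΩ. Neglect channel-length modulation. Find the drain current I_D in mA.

I_D = 0.151 mA

V_SG = V_DD − V_G = 2.55 − 0.59 = 1.96 V, so V_ov = 1.96 − 1.4 = 0.56 V.
Assume saturation: I_D = ½ k_p V_ov² = 0.5 × 0.964 × 0.56² = 0.151 mA, giving V_SD = V_DD − I_D R_D = 2.55 − 0.151 × 7.01 = 1.49 V.
V_SD = 1.49 V ≥ V_ov = 0.56 V, confirming saturation.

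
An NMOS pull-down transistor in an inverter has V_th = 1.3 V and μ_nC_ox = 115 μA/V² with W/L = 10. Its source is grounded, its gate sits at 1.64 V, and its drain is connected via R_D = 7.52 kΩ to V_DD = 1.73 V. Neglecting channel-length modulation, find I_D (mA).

I_D = 0.0665 mA

V_GS = V_G = 1.64 V, so V_ov = 1.64 − 1.3 = 0.34 V.
k_n = μ_nC_ox · (W/L) = 1.15 mA/V².
Assume saturation: I_D = ½ k_n V_ov² = 0.5 × 1.15 × 0.34² = 0.0665 mA, giving V_DS = V_DD − I_D R_D = 1.73 − 0.0665 × 7.52 = 1.23 V.
V_DS = 1.23 V ≥ V_ov = 0.34 V, confirming saturation.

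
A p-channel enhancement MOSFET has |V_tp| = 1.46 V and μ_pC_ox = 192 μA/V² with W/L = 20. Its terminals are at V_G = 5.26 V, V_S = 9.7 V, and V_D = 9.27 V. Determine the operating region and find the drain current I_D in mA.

Triode; I_D = 4.57 mA

V_SG = V_S − V_G = 9.7 − 5.26 = 4.44 V; V_SD = V_S − V_D = 9.7 − 9.27 = 0.43 V.
k_p = μ_pC_ox · (W/L) = 3.84 mA/V².
V_ov = V_SG − |V_tp| = 4.44 − 1.46 = 2.98 V.
Since V_SD = 0.43 V < V_ov = 2.98 V, the device is in the triode region.
I_D = k_p [V_ov · V_SD − ½ V_SD²] = 3.84 × [2.98 × 0.43 − 0.5 × 0.43²] = 4.57 mA.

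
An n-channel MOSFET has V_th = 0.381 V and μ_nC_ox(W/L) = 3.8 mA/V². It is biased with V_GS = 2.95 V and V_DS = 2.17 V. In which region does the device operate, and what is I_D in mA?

V_ov = V_GS − V_th = 2.95 − 0.381 = 2.57 V.
Since V_DS = 2.17 V < V_ov = 2.57 V, the device is in the triode region.
I_D = k_n [V_ov · V_DS − ½ V_DS²] = 3.8 × [2.57 × 2.17 − 0.5 × 2.17²] = 12.2 mA.

Triode; I_D = 12.2 mA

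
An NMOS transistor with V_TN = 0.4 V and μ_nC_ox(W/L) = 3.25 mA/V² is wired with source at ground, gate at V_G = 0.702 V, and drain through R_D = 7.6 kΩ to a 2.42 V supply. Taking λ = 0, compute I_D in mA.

V_GS = V_G = 0.702 V, so V_ov = 0.702 − 0.4 = 0.302 V.
Assume saturation: I_D = ½ k_n V_ov² = 0.5 × 3.25 × 0.302² = 0.148 mA, giving V_DS = V_DD − I_D R_D = 2.42 − 0.148 × 7.6 = 1.29 V.
V_DS = 1.29 V ≥ V_ov = 0.302 V, confirming saturation.

I_D = 0.148 mA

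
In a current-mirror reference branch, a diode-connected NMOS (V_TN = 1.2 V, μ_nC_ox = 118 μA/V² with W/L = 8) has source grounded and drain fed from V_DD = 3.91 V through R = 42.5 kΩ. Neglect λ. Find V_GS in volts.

With gate tied to drain, V_GS = V_DS ≥ V_GS − V_TN, so the device is in saturation.
k_n = μ_nC_ox · (W/L) = 0.944 mA/V².
KCL at the drain: ½ k_n (V_GS − V_TN)² = (V_DD − V_GS)/R.
Let x = V_GS − 1.2. Then 20.1 x² + x − 2.71 = 0, giving x = 0.343 V (positive root), so V_GS = 1.54 V.
I_D = (V_DD − V_GS)/R = (3.91 − 1.54) / 42.5 = 0.0557 mA.

V_GS = 1.54 V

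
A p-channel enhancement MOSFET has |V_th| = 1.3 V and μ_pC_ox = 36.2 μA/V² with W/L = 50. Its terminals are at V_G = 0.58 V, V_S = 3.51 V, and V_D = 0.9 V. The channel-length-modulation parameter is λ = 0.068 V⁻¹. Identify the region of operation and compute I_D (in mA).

Saturation; I_D = 2.83 mA

V_SG = V_S − V_G = 3.51 − 0.58 = 2.93 V; V_SD = V_S − V_D = 3.51 − 0.9 = 2.61 V.
k_p = μ_pC_ox · (W/L) = 1.81 mA/V².
V_ov = V_SG − |V_th| = 2.93 − 1.3 = 1.63 V.
Since V_SD = 2.61 V ≥ V_ov = 1.63 V, the device is in saturation.
I_D = ½ k_p V_ov² (1 + λ V_SD) = 0.5 × 1.81 × 1.63² × (1 + 0.068 × 2.61) = 2.83 mA.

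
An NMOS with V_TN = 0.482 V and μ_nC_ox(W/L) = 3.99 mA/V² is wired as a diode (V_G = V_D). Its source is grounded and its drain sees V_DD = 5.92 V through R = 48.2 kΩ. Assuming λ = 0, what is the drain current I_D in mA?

I_D = 0.108 mA

With gate tied to drain, V_GS = V_DS ≥ V_GS − V_TN, so the device is in saturation.
KCL at the drain: ½ k_n (V_GS − V_TN)² = (V_DD − V_GS)/R.
Let x = V_GS − 0.482. Then 96.2 x² + x − 5.438 = 0, giving x = 0.233 V (positive root), so V_GS = 0.715 V.
I_D = (V_DD − V_GS)/R = (5.92 − 0.715) / 48.2 = 0.108 mA.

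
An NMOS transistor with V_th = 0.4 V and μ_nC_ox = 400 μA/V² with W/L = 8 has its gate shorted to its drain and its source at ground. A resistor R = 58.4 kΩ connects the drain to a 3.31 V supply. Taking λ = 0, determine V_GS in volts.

With gate tied to drain, V_GS = V_DS ≥ V_GS − V_th, so the device is in saturation.
k_n = μ_nC_ox · (W/L) = 3.2 mA/V².
KCL at the drain: ½ k_n (V_GS − V_th)² = (V_DD − V_GS)/R.
Let x = V_GS − 0.4. Then 93.4 x² + x − 2.91 = 0, giving x = 0.171 V (positive root), so V_GS = 0.571 V.
I_D = (V_DD − V_GS)/R = (3.31 − 0.571) / 58.4 = 0.0469 mA.

V_GS = 0.571 V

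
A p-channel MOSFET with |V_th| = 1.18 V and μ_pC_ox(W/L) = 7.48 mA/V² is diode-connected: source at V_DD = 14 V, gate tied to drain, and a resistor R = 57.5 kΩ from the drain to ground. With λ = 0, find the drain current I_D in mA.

With gate tied to drain, V_SG = V_SD ≥ V_SG − |V_th|, so the device is in saturation.
KCL at the drain: ½ k_p (V_SG − |V_th|)² = (V_DD − V_SG)/R.
Let x = V_SG − 1.18. Then 215 x² + x − 12.82 = 0, giving x = 0.242 V (positive root), so V_SG = 1.42 V.
I_D = (V_DD − V_SG)/R = (14 − 1.42) / 57.5 = 0.219 mA.

I_D = 0.219 mA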